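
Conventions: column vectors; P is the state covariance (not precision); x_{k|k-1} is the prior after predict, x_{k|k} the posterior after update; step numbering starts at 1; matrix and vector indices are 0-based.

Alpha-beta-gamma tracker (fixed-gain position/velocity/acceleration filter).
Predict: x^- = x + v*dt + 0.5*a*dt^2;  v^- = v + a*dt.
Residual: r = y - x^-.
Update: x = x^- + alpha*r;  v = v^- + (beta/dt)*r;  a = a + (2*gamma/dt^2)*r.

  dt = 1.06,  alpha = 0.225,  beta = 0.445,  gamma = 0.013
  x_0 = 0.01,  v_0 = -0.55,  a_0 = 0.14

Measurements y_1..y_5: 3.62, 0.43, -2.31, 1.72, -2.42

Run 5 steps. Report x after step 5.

x_post = -0.1741

step 1: x_pred=-0.4943  r=4.1143  x^+=0.4314  v^+=1.3256  a^+=0.2352
step 2: x_pred=1.9687  r=-1.5387  x^+=1.6225  v^+=0.9290  a^+=0.1996
step 3: x_pred=2.7194  r=-5.0294  x^+=1.5878  v^+=-0.9708  a^+=0.0832
step 4: x_pred=0.6055  r=1.1145  x^+=0.8562  v^+=-0.4147  a^+=0.1090
step 5: x_pred=0.4779  r=-2.8979  x^+=-0.1741  v^+=-1.5157  a^+=0.0420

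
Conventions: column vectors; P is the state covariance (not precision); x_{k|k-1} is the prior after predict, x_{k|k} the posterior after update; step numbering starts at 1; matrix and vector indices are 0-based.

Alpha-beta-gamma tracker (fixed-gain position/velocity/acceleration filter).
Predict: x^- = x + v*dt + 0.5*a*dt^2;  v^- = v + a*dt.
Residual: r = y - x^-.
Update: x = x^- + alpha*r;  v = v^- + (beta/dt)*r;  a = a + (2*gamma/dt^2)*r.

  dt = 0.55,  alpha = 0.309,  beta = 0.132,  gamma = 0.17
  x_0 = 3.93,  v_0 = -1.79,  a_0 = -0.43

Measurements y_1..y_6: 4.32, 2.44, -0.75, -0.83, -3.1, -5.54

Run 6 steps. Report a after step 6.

a_post = -4.4095

step 1: x_pred=2.8805  r=1.4395  x^+=3.3253  v^+=-1.6810  a^+=1.1880
step 2: x_pred=2.5804  r=-0.1404  x^+=2.5370  v^+=-1.0613  a^+=1.0302
step 3: x_pred=2.1091  r=-2.8591  x^+=1.2256  v^+=-1.1809  a^+=-2.1834
step 4: x_pred=0.2459  r=-1.0759  x^+=-0.0865  v^+=-2.6400  a^+=-3.3927
step 5: x_pred=-2.0517  r=-1.0483  x^+=-2.3756  v^+=-4.7575  a^+=-4.5710
step 6: x_pred=-5.6836  r=0.1436  x^+=-5.6392  v^+=-7.2371  a^+=-4.4095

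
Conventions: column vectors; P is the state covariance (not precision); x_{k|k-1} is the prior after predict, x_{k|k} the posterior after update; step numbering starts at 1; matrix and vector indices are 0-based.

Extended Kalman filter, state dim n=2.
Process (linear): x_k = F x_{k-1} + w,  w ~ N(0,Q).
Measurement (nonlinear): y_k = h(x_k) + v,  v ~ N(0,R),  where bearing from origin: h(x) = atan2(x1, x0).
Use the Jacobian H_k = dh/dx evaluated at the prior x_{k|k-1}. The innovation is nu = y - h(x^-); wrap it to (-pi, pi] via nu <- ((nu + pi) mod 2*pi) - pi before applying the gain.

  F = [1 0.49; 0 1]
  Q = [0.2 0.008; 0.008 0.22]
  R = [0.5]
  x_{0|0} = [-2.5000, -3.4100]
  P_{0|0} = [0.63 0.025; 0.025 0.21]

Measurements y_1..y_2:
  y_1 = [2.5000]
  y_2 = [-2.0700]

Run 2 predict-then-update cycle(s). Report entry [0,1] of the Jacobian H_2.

H_jac[0,1] = -0.1280

step 1: x^-=[-4.1709, -3.4100]  P^-=[0.9049 0.1359; 0.1359 0.4300]  H_jac=[0.1175 -0.1437]  S=[0.5168]  K=[0.1679; -0.0887]  nu=[-1.3270]  x^+=[-4.3937, -3.2923]  P^+=[0.8903 0.1436; 0.1436 0.4259]
step 2: x^-=[-6.0070, -3.2923]  P^-=[1.3333 0.3603; 0.3603 0.6459]  H_jac=[0.0702 -0.1280]  S=[0.5107]  K=[0.0929; -0.1124]  nu=[0.5702]  x^+=[-5.9540, -3.3564]  P^+=[1.3289 0.3656; 0.3656 0.6395]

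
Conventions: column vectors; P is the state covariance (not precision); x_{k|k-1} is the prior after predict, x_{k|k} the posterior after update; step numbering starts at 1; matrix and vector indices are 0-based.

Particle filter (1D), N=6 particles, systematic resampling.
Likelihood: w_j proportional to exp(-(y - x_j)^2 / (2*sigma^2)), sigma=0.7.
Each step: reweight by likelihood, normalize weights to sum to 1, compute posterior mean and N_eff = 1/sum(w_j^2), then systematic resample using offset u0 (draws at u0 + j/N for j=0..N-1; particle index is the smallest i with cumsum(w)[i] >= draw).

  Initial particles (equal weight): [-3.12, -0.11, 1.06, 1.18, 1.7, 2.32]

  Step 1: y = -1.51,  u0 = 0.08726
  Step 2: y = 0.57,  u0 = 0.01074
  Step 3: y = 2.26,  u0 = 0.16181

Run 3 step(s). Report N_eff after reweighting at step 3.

step 1: w=[0.3411, 0.6501, 0.0057, 0.0030, 0.0001, 0.0000]  mean=-1.1259  Neff=1.8552  idx=[0, 0, 1, 1, 1, 1]
step 2: w=[0.0000, 0.0000, 0.2500, 0.2500, 0.2500, 0.2500]  mean=-0.1100  Neff=4.0000  idx=[2, 2, 3, 4, 4, 5]
step 3: w=[0.1667, 0.1667, 0.1667, 0.1667, 0.1667, 0.1667]  mean=-0.1100  Neff=6.0000  idx=[0, 1, 2, 3, 4, 5]

N_eff = 6.0000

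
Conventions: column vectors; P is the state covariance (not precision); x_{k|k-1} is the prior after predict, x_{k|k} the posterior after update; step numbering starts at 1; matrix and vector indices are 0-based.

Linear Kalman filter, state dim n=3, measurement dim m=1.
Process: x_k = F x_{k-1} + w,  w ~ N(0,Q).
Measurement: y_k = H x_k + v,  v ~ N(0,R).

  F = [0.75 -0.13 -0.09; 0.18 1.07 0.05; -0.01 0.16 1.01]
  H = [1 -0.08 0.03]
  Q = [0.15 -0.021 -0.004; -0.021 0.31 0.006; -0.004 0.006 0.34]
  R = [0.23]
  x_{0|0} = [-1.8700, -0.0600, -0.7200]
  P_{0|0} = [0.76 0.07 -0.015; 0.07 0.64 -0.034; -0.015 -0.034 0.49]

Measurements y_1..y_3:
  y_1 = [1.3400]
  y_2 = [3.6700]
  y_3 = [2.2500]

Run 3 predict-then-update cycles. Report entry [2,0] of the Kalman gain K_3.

K[2,0] = -0.4463

step 1: x^-=[-1.3299, -0.4368, -0.7181]  P^-=[0.5799 0.0481 -0.0655; 0.0481 1.0916 0.1005; -0.0655 0.1005 0.8454]  S=[0.8055]  K=[0.7127; -0.0450; -0.0598]  nu=[2.6565]  x^+=[0.5633, -0.5563, -0.8769]  P^+=[0.1708 0.0739 -0.0312; 0.0739 1.0900 0.0983; -0.0312 0.0983 0.8425]
step 2: x^-=[0.5737, -0.5377, -0.9803]  P^-=[0.2634 -0.1065 -0.1335; -0.1065 1.6040 0.3376; -0.1335 0.3376 1.2595]  S=[0.5122]  K=[0.5231; -0.4388; -0.2396]  nu=[3.0827]  x^+=[2.1861, -1.8903, -1.7191]  P^+=[0.1233 0.0110 -0.0693; 0.0110 1.5054 0.2837; -0.0693 0.2837 1.2301]
step 3: x^-=[2.0400, -1.7151, -2.0606]  P^-=[0.2686 -0.2414 -0.2406; -0.2414 2.0740 0.6221; -0.2406 0.6221 1.7265]  S=[0.5346]  K=[0.5250; -0.7269; -0.4463]  nu=[0.1346]  x^+=[2.1107, -1.8129, -2.1207]  P^+=[0.1212 -0.0373 -0.1154; -0.0373 1.7915 0.4487; -0.1154 0.4487 1.6200]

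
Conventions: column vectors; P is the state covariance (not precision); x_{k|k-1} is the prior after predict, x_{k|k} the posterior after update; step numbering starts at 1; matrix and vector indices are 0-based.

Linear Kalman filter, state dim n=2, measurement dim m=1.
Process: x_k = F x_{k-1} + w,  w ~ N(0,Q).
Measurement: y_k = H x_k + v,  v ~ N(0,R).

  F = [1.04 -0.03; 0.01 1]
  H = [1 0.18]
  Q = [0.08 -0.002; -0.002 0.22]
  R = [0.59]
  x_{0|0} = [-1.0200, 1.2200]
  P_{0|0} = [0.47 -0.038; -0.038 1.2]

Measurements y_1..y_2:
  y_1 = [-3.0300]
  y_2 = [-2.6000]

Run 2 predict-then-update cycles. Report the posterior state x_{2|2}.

x_post = [-2.4457, 0.8193]

step 1: x^-=[-1.0974, 1.2098]  P^-=[0.5918 -0.0726; -0.0726 1.4193]  S=[1.2016]  K=[0.4816; 0.1522]  nu=[-2.1504]  x^+=[-2.1331, 0.8826]  P^+=[0.3131 -0.1607; -0.1607 1.3915]
step 2: x^-=[-2.2448, 0.8613]  P^-=[0.4299 -0.2076; -0.2076 1.6083]  S=[0.9973]  K=[0.3936; 0.0822]  nu=[-0.5102]  x^+=[-2.4457, 0.8193]  P^+=[0.2754 -0.2398; -0.2398 1.6015]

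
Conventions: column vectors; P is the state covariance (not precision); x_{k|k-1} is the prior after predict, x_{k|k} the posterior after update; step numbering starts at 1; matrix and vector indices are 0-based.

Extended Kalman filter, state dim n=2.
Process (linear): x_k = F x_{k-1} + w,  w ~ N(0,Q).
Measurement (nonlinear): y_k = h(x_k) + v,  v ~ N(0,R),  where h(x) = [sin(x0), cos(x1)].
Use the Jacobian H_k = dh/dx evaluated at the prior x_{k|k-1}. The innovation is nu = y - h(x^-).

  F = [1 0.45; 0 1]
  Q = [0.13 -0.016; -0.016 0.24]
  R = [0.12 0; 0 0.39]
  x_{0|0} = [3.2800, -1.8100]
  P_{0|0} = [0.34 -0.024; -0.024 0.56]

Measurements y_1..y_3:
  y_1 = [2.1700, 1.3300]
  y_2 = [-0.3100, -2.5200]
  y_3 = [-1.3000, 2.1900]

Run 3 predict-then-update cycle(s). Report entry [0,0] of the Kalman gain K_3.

step 1: x^-=[2.4655, -1.8100]  P^-=[0.5618 0.2120; 0.2120 0.8000]  H_jac=[-0.7800 0.0000; 0.0000 0.9715]  S=[0.4618 -0.1607; -0.1607 1.1451]  K=[-0.9318 0.0491; -0.1282 0.6608]  nu=[1.5443, 1.5669]  x^+=[1.1036, -0.9726]  P^+=[0.1433 0.0197; 0.0197 0.2652]
step 2: x^-=[0.6659, -0.9726]  P^-=[0.3448 0.1231; 0.1231 0.5052]  H_jac=[0.7864 0.0000; 0.0000 0.8264]  S=[0.3332 0.0800; 0.0800 0.7350]  K=[0.8014 0.0512; 0.1583 0.5508]  nu=[-0.9277, -3.0831]  x^+=[-0.2354, -2.8177]  P^+=[0.1223 0.0241; 0.0241 0.2600]
step 3: x^-=[-1.5034, -2.8177]  P^-=[0.3267 0.1251; 0.1251 0.5000]  H_jac=[0.0674 0.0000; 0.0000 0.3183]  S=[0.1215 0.0027; 0.0027 0.4406]  K=[0.1792 0.0893; 0.0614 0.3607]  nu=[-0.3023, 3.1380]  x^+=[-1.2774, -1.7042]  P^+=[0.3192 0.1094; 0.1094 0.4420]

K[0,0] = 0.1792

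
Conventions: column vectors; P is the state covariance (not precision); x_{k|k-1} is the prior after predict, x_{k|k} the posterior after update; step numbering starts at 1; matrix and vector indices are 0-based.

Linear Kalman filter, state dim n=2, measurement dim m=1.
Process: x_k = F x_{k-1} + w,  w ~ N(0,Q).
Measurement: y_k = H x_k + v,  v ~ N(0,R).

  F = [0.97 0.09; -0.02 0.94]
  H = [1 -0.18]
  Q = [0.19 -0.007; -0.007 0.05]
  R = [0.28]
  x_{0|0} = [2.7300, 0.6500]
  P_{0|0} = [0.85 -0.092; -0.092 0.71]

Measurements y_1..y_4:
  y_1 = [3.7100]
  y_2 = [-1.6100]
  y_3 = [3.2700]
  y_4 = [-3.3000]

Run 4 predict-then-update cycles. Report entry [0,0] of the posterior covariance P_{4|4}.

P_post[0,0] = 0.1825

step 1: x^-=[2.7066, 0.5564]  P^-=[0.9795 -0.0471; -0.0471 0.6812]  S=[1.2985]  K=[0.7608; -0.1307]  nu=[1.1036]  x^+=[3.5462, 0.4121]  P^+=[0.2278 0.0820; 0.0820 0.6590]
step 2: x^-=[3.4769, 0.3165]  P^-=[0.4240 0.1190; 0.1190 0.6293]  S=[0.6816]  K=[0.5907; 0.0083]  nu=[-5.0300]  x^+=[0.5059, 0.2745]  P^+=[0.1862 0.1156; 0.1156 0.6292]
step 3: x^-=[0.5154, 0.2479]  P^-=[0.3905 0.1478; 0.1478 0.6017]  S=[0.6368]  K=[0.5714; 0.0620]  nu=[2.7992]  x^+=[2.1150, 0.4216]  P^+=[0.1825 0.1252; 0.1252 0.5993]
step 4: x^-=[2.0895, 0.3540]  P^-=[0.3885 0.1541; 0.1541 0.5749]  S=[0.6316]  K=[0.5711; 0.0802]  nu=[-5.3257]  x^+=[-0.9522, -0.0731]  P^+=[0.1825 0.1252; 0.1252 0.5708]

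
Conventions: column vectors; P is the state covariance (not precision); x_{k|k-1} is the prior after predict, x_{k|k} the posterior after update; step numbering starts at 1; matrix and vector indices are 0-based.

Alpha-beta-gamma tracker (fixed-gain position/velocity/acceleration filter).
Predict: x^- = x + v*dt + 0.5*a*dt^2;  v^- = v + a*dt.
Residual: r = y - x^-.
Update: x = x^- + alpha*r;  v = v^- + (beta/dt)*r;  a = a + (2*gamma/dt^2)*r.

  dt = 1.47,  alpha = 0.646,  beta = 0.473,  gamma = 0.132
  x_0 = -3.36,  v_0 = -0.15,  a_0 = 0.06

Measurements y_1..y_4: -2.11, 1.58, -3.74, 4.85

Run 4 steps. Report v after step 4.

step 1: x_pred=-3.5157  r=1.4057  x^+=-2.6076  v^+=0.3905  a^+=0.2317
step 2: x_pred=-1.7832  r=3.3632  x^+=0.3894  v^+=1.8133  a^+=0.6426
step 3: x_pred=3.7493  r=-7.4893  x^+=-1.0888  v^+=0.3481  a^+=-0.2724
step 4: x_pred=-0.8713  r=5.7213  x^+=2.8247  v^+=1.7887  a^+=0.4266

v_post = 1.7887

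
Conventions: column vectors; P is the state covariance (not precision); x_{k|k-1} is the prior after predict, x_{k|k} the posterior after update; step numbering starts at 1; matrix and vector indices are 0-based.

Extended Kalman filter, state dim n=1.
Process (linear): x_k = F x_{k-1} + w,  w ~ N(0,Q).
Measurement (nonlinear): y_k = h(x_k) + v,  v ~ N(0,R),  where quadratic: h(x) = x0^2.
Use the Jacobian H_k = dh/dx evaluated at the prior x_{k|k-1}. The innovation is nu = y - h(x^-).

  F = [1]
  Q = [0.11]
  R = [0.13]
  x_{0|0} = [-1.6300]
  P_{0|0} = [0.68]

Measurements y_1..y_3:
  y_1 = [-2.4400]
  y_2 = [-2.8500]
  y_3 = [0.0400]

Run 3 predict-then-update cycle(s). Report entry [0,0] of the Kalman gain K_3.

step 1: x^-=[-1.6300]  P^-=[0.7900]  H_jac=[-3.2600]  S=[8.5258]  K=[-0.3021]  nu=[-5.0969]  x^+=[-0.0904]  P^+=[0.0120]
step 2: x^-=[-0.0904]  P^-=[0.1220]  H_jac=[-0.1807]  S=[0.1340]  K=[-0.1646]  nu=[-2.8582]  x^+=[0.3802]  P^+=[0.1184]
step 3: x^-=[0.3802]  P^-=[0.2284]  H_jac=[0.7604]  S=[0.2621]  K=[0.6627]  nu=[-0.1045]  x^+=[0.3109]  P^+=[0.1133]

K[0,0] = 0.6627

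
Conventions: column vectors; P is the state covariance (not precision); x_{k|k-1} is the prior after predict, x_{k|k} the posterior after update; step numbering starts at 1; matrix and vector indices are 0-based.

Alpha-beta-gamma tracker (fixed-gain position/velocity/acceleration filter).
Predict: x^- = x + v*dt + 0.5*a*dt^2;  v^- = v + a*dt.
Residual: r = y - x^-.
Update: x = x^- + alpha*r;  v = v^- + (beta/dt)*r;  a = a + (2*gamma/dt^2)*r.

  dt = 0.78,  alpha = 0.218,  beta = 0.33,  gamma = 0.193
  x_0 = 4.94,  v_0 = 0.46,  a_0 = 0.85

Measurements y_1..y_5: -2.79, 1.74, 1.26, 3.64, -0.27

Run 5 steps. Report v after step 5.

step 1: x_pred=5.5574  r=-8.3474  x^+=3.7376  v^+=-2.4086  a^+=-4.4460
step 2: x_pred=0.5065  r=1.2335  x^+=0.7754  v^+=-5.3546  a^+=-3.6634
step 3: x_pred=-4.5156  r=5.7756  x^+=-3.2565  v^+=-5.7685  a^+=0.0009
step 4: x_pred=-7.7557  r=11.3957  x^+=-5.2714  v^+=-0.9465  a^+=7.2309
step 5: x_pred=-3.8101  r=3.5401  x^+=-3.0383  v^+=6.1913  a^+=9.4769

v_post = 6.1913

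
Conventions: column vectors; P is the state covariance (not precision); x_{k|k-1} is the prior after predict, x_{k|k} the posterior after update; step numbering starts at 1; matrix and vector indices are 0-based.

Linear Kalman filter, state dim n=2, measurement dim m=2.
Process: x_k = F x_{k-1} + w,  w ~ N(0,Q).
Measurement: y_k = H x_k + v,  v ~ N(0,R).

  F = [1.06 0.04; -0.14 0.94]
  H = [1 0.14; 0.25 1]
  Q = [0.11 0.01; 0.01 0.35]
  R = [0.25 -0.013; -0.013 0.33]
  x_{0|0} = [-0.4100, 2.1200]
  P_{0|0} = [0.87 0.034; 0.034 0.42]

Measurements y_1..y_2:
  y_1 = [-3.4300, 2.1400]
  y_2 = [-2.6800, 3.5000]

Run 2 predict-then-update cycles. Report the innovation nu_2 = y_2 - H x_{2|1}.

innov = [0.1041, 1.4277]

step 1: x^-=[-0.3498, 2.0502]  P^-=[1.0911 -0.0696; -0.0696 0.7292]  S=[1.3359 0.2898; 0.2898 1.0926]  K=[0.8161 -0.0305; -0.1242 0.6844]  nu=[-3.3672, 0.1773]  x^+=[-3.1031, 2.5896]  P^+=[0.2148 -0.0744; -0.0744 0.2461]
step 2: x^-=[-3.1857, 2.8687]  P^-=[0.3455 -0.0863; -0.0863 0.5912]  S=[0.5829 0.0668; 0.0668 0.8996]  K=[0.5769 -0.0428; -0.0793 0.6391]  nu=[0.1041, 1.4277]  x^+=[-3.1868, 3.7729]  P^+=[0.1532 -0.0599; -0.0599 0.2269]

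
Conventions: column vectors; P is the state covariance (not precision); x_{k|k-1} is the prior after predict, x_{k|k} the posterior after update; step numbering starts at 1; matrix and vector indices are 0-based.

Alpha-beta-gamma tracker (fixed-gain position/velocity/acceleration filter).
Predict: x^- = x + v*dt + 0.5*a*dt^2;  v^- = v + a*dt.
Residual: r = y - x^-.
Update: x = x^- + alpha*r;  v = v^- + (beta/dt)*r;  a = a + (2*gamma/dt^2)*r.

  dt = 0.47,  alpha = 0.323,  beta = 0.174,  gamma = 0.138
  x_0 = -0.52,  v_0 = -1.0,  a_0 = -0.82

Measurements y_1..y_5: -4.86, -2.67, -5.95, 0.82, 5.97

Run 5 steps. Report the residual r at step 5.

resid = 12.9390

step 1: x_pred=-1.0806  r=-3.7794  x^+=-2.3013  v^+=-2.7846  a^+=-5.5422
step 2: x_pred=-4.2222  r=1.5522  x^+=-3.7208  v^+=-4.8148  a^+=-3.6028
step 3: x_pred=-6.3817  r=0.4317  x^+=-6.2423  v^+=-6.3482  a^+=-3.0634
step 4: x_pred=-9.5643  r=10.3843  x^+=-6.2102  v^+=-3.9436  a^+=9.9111
step 5: x_pred=-6.9690  r=12.9390  x^+=-2.7897  v^+=5.5048  a^+=26.0775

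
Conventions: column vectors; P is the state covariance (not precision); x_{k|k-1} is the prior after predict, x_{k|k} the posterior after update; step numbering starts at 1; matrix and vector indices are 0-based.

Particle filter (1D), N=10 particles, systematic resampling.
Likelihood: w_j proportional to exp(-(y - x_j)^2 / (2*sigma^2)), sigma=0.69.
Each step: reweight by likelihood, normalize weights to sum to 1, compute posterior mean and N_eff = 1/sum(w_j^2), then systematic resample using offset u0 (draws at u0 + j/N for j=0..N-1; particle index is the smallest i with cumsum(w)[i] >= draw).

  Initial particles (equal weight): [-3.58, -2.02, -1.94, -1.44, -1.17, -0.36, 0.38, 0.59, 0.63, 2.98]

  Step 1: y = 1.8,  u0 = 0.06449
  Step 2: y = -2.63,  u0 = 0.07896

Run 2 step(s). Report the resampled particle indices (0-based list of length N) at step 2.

step 1: w=[0.0000, 0.0000, 0.0000, 0.0000, 0.0001, 0.0092, 0.1482, 0.2647, 0.2925, 0.2854]  mean=1.2436  Neff=3.8600  idx=[6, 7, 7, 7, 8, 8, 8, 9, 9, 9]
step 2: w=[0.4278, 0.1083, 0.1083, 0.1083, 0.0825, 0.0825, 0.0825, 0.0000, 0.0000, 0.0000]  mean=0.5101  Neff=4.1917  idx=[0, 0, 0, 0, 1, 2, 3, 4, 5, 6]

resampled_idx = [0, 0, 0, 0, 1, 2, 3, 4, 5, 6]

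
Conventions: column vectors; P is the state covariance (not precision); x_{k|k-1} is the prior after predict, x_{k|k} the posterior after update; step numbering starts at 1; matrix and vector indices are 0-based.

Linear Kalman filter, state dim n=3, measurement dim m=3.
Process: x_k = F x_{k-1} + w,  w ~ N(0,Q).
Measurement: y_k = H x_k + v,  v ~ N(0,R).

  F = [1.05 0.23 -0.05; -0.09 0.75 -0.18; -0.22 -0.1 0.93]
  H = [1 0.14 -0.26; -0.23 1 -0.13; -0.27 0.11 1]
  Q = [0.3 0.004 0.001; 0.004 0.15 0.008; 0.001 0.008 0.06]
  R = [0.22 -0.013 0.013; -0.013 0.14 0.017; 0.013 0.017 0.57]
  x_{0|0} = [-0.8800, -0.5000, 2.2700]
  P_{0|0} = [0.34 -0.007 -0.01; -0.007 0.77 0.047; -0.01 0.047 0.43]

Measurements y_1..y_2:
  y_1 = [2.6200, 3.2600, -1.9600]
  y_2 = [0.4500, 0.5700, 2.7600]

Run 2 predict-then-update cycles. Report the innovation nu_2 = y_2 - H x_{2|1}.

step 1: x^-=[-1.1525, -0.7044, 2.3547]  P^-=[0.7132 0.1013 -0.1137; 0.1013 0.5877 -0.0798; -0.1137 -0.0798 0.4511]  S=[1.0686 0.0488 -0.4111; 0.0488 0.7404 -0.0192; -0.4111 -0.0192 1.1180]  K=[0.7119 -0.1117 -0.0041; 0.1709 0.7660 0.0379; -0.0682 -0.1370 0.3957]  nu=[4.4833, 4.0054, -4.5484]  x^+=[1.6107, 2.9577, -0.2993]  P^+=[0.1677 0.0199 0.0481; 0.0199 0.1141 0.0297; 0.0481 0.0297 0.2320]
step 2: x^-=[2.3864, 2.1272, -0.9285]  P^-=[0.4954 0.0139 -0.0003; 0.0139 0.2139 -0.0201; -0.0003 -0.0201 0.2456]  S=[0.7417 -0.0696 -0.1828; -0.0696 0.3831 0.0155; -0.1828 0.0155 0.8492]  K=[0.6543 -0.1416 -0.0126; 0.1244 0.5788 0.0159; -0.0351 -0.1534 0.2820]  nu=[-2.4756, -1.1290, 4.0988]  x^+=[0.8751, 1.2306, 0.4874]  P^+=[0.1541 0.0120 0.0392; 0.0120 0.0843 0.0145; 0.0392 0.0145 0.1667]

innov = [-2.4756, -1.1290, 4.0988]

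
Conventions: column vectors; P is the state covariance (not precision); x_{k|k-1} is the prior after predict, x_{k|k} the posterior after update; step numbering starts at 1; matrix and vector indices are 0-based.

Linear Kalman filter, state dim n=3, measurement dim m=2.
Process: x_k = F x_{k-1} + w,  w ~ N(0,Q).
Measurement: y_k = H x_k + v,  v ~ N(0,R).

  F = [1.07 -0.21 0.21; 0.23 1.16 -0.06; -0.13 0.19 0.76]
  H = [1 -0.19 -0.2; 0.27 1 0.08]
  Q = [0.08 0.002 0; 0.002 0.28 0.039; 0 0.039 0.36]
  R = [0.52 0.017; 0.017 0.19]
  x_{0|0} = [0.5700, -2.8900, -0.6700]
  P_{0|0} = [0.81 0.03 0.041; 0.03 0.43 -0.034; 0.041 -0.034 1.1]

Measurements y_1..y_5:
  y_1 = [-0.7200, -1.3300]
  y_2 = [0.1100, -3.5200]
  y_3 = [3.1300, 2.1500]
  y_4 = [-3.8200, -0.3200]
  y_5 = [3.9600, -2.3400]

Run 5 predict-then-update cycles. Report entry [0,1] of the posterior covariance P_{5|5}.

step 1: x^-=[1.0761, -3.1811, -1.1324]  P^-=[1.0828 0.1092 0.0889; 0.1092 0.9250 0.0341; 0.0889 0.0341 1.0052]  S=[1.6019 0.2161; 0.2161 1.2686]  K=[0.6227 0.2160; -0.1511 0.7803; -0.0908 0.1246]  nu=[-2.6270, 1.6511]  x^+=[-0.2031, -1.4959, -0.6880]  P^+=[0.3442 -0.0519 0.1329; -0.0519 0.1671 -0.0919; 0.1329 -0.0919 0.9771]
step 2: x^-=[-0.0477, -1.7407, -0.7807]  P^-=[0.6157 -0.0539 0.2048; -0.0539 0.5079 -0.0292; 0.2048 -0.0292 0.8860]  S=[1.1258 0.0330; 0.0330 0.7236]  K=[0.5151 0.1544; -0.1485 0.6854; 0.0256 0.1329]  nu=[-0.3292, -1.7039]  x^+=[-0.4803, -2.8598, -1.0156]  P^+=[0.2945 -0.0553 0.1728; -0.0553 0.1499 -0.0907; 0.1728 -0.0907 0.8723]
step 3: x^-=[-0.1266, -3.3669, -1.2528]  P^-=[0.5727 -0.0649 0.2262; -0.0649 0.4788 -0.0180; 0.2262 -0.0180 0.8166]  S=[1.0755 0.0158; 0.0158 0.6876]  K=[0.4998 0.1453; -0.1515 0.6722; 0.0593 0.1562]  nu=[2.3664, 5.6513]  x^+=[1.8774, 0.0736, -0.2295]  P^+=[0.2873 -0.0556 0.1773; -0.0556 0.1466 -0.0808; 0.1773 -0.0808 0.7957]
step 4: x^-=[1.9451, 0.5309, -0.4045]  P^-=[0.5623 -0.0629 0.2174; -0.0629 0.4720 -0.0056; 0.2174 -0.0056 0.7741]  S=[1.0668 0.0139; 0.0139 0.6825]  K=[0.4956 0.1456; -0.1507 0.6692; 0.0574 0.1674]  nu=[-5.7452, -1.3437]  x^+=[-1.0979, 0.4977, -0.9595]  P^+=[0.2837 -0.0540 0.1691; -0.0540 0.1450 -0.0730; 0.1691 -0.0730 0.7512]
step 5: x^-=[-1.4808, 0.3824, -0.4920]  P^-=[0.5511 -0.0588 0.2038; -0.0588 0.4695 0.0014; 0.2038 0.0014 0.7521]  S=[1.0591 0.0138; 0.0138 0.6817]  K=[0.4905 0.1460; -0.1487 0.6685; 0.0479 0.1700]  nu=[5.4150, -2.2833]  x^+=[0.8421, -1.9493, -0.6206]  P^+=[0.2798 -0.0523 0.1607; -0.0523 0.1441 -0.0687; 0.1607 -0.0687 0.7297]

P_post[0,1] = -0.0523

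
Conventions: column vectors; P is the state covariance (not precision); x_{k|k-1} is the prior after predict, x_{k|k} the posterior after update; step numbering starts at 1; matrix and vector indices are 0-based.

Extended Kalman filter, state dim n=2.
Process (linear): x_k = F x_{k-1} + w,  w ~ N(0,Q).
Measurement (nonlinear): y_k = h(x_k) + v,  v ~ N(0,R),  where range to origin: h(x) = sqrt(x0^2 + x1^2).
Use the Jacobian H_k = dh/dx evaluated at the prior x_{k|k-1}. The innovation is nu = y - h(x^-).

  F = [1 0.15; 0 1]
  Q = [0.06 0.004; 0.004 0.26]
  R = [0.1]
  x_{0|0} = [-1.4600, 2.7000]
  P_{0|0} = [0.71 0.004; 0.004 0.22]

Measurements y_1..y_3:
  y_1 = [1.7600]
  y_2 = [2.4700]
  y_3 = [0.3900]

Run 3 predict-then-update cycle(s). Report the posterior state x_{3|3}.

x_post = [-0.7664, 0.8486]

step 1: x^-=[-1.0550, 2.7000]  P^-=[0.7762 0.0410; 0.0410 0.4800]  H_jac=[-0.3639 0.9314]  S=[0.5914]  K=[-0.4130; 0.7307]  nu=[-1.1388]  x^+=[-0.5846, 1.8679]  P^+=[0.6752 0.2195; 0.2195 0.1642]
step 2: x^-=[-0.3044, 1.8679]  P^-=[0.8048 0.2481; 0.2481 0.4242]  H_jac=[-0.1609 0.9870]  S=[0.4553]  K=[0.2536; 0.8320]  nu=[0.5775]  x^+=[-0.1580, 2.3483]  P^+=[0.7755 0.1521; 0.1521 0.1091]
step 3: x^-=[0.1942, 2.3483]  P^-=[0.8836 0.1725; 0.1725 0.3691]  H_jac=[0.0824 0.9966]  S=[0.5009]  K=[0.4885; 0.7627]  nu=[-1.9663]  x^+=[-0.7664, 0.8486]  P^+=[0.7641 -0.0142; -0.0142 0.0777]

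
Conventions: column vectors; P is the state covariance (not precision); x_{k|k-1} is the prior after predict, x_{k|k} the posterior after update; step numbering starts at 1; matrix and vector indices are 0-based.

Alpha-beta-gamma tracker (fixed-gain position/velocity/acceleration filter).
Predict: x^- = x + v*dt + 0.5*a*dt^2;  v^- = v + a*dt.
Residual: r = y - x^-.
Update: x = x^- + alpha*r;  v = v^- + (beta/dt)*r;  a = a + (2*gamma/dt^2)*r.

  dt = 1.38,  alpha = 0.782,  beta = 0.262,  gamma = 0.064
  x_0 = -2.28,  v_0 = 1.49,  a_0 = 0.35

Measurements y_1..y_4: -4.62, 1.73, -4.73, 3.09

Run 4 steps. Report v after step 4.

v_post = 1.2684

step 1: x_pred=0.1095  r=-4.7295  x^+=-3.5890  v^+=1.0751  a^+=0.0321
step 2: x_pred=-2.0748  r=3.8048  x^+=0.9006  v^+=1.8418  a^+=0.2878
step 3: x_pred=3.7163  r=-8.4463  x^+=-2.8887  v^+=0.6354  a^+=-0.2798
step 4: x_pred=-2.2783  r=5.3683  x^+=1.9197  v^+=1.2684  a^+=0.0810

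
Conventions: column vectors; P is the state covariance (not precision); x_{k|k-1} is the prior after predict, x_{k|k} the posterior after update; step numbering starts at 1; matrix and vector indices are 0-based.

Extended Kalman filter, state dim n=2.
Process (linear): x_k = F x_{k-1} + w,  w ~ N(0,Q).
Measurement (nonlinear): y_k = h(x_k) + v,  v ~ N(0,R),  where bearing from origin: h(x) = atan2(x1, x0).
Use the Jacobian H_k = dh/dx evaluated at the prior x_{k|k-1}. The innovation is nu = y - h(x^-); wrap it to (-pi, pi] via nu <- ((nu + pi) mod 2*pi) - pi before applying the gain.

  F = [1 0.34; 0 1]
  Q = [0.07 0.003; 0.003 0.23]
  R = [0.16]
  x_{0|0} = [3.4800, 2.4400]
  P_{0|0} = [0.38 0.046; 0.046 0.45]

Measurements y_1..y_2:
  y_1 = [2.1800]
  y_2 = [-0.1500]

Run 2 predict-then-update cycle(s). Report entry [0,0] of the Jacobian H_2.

step 1: x^-=[4.3096, 2.4400]  P^-=[0.5333 0.2020; 0.2020 0.6800]  H_jac=[-0.0995 0.1757]  S=[0.1792]  K=[-0.0980; 0.5546]  nu=[1.6648]  x^+=[4.1465, 3.3633]  P^+=[0.5316 0.2117; 0.2117 0.6249]
step 2: x^-=[5.2900, 3.3633]  P^-=[0.8178 0.4272; 0.4272 0.8549]  H_jac=[-0.0856 0.1346]  S=[0.1716]  K=[-0.0727; 0.4575]  nu=[-0.7163]  x^+=[5.3421, 3.0356]  P^+=[0.8169 0.4329; 0.4329 0.8190]

H_jac[0,0] = -0.0856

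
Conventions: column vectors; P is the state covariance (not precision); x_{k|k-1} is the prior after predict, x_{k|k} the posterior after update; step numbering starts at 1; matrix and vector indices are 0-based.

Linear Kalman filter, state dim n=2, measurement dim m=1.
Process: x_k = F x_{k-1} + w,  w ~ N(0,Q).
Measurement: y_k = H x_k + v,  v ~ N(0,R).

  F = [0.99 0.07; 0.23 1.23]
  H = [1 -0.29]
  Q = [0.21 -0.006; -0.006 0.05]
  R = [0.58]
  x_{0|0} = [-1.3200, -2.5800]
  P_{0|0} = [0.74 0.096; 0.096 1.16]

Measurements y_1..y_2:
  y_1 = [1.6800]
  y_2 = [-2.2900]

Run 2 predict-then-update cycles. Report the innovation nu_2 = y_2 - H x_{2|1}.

innov = [-3.1268]

step 1: x^-=[-1.4874, -3.4770]  P^-=[0.9543 0.3808; 0.3808 1.8984]  S=[1.4730]  K=[0.5728; -0.1152]  nu=[2.1591]  x^+=[-0.2506, -3.7258]  P^+=[0.4709 0.4780; 0.4780 1.8789]
step 2: x^-=[-0.5089, -4.6403]  P^-=[0.7470 0.8528; 0.8528 3.1879]  S=[1.1005]  K=[0.4541; -0.0652]  nu=[-3.1268]  x^+=[-1.9286, -4.4366]  P^+=[0.5201 0.8854; 0.8854 3.1833]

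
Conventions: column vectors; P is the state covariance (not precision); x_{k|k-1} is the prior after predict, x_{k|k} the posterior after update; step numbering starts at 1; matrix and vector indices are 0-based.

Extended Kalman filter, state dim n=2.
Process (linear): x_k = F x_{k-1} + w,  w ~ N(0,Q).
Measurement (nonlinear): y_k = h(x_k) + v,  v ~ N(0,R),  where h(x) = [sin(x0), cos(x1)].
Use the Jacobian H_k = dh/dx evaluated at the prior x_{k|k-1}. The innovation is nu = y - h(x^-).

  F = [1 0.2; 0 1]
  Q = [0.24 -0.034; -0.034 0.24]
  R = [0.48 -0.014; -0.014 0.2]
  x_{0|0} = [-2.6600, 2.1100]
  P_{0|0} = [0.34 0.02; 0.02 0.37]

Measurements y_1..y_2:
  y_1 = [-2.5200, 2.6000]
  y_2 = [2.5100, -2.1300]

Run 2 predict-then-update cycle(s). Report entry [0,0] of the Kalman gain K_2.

step 1: x^-=[-2.2380, 2.1100]  P^-=[0.6028 0.0600; 0.0600 0.6100]  H_jac=[-0.6188 0.0000; 0.0000 -0.8581]  S=[0.7108 0.0179; 0.0179 0.6492]  K=[-0.5231 -0.0649; -0.0320 -0.8054]  nu=[-1.7344, 3.1135]  x^+=[-1.5328, -0.3422]  P^+=[0.4043 0.0066; 0.0066 0.1872]
step 2: x^-=[-1.6012, -0.3422]  P^-=[0.6545 0.0100; 0.0100 0.4272]  H_jac=[-0.0304 0.0000; 0.0000 0.3356]  S=[0.4806 -0.0141; -0.0141 0.2481]  K=[-0.0411 0.0112; 0.0163 0.5787]  nu=[3.5095, -3.0720]  x^+=[-1.7800, -2.0627]  P^+=[0.6536 0.0084; 0.0084 0.3442]

K[0,0] = -0.0411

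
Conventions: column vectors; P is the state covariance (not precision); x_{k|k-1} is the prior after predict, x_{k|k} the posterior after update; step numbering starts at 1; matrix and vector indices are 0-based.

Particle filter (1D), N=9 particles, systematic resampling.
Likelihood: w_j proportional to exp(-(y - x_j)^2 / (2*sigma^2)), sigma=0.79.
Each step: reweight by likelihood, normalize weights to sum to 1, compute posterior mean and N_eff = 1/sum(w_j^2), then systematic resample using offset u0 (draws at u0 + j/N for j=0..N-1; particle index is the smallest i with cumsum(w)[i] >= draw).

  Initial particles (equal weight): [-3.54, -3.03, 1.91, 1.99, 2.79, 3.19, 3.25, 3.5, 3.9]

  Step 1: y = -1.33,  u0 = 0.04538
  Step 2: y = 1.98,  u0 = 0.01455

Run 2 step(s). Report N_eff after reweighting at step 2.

step 1: w=[0.1678, 0.8291, 0.0019, 0.0012, 0.0000, 0.0000, 0.0000, 0.0000, 0.0000]  mean=-3.1001  Neff=1.3975  idx=[0, 0, 1, 1, 1, 1, 1, 1, 1]
step 2: w=[0.0019, 0.0019, 0.1423, 0.1423, 0.1423, 0.1423, 0.1423, 0.1423, 0.1423]  mean=-3.0320  Neff=7.0539  idx=[2, 2, 3, 4, 5, 5, 6, 7, 8]

N_eff = 7.0539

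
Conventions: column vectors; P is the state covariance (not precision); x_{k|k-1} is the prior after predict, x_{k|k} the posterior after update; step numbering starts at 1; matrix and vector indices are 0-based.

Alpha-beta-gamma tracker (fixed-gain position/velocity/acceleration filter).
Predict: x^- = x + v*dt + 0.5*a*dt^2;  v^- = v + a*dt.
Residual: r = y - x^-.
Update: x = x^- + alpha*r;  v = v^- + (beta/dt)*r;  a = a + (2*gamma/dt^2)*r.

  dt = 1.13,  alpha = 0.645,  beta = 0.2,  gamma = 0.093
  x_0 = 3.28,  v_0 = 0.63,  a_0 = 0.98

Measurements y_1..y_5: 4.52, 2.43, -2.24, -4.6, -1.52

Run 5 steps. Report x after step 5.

step 1: x_pred=4.6176  r=-0.0976  x^+=4.5546  v^+=1.7201  a^+=0.9658
step 2: x_pred=7.1150  r=-4.6850  x^+=4.0932  v^+=1.9823  a^+=0.2833
step 3: x_pred=6.5140  r=-8.7540  x^+=0.8677  v^+=0.7531  a^+=-0.9918
step 4: x_pred=1.0854  r=-5.6854  x^+=-2.5817  v^+=-1.3740  a^+=-1.8200
step 5: x_pred=-5.2962  r=3.7762  x^+=-2.8606  v^+=-2.7622  a^+=-1.2699

x_post = -2.8606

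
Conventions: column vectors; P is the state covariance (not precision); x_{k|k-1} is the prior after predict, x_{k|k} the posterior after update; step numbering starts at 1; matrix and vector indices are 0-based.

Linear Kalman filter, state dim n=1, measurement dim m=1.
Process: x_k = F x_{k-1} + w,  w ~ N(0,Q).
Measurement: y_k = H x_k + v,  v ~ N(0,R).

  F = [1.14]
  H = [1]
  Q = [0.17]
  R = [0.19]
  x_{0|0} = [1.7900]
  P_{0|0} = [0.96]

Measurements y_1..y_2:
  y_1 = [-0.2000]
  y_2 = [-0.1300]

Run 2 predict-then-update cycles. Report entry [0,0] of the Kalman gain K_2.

K[0,0] = 0.6711

step 1: x^-=[2.0406]  P^-=[1.4176]  S=[1.6076]  K=[0.8818]  nu=[-2.2406]  x^+=[0.0648]  P^+=[0.1675]
step 2: x^-=[0.0739]  P^-=[0.3877]  S=[0.5777]  K=[0.6711]  nu=[-0.2039]  x^+=[-0.0629]  P^+=[0.1275]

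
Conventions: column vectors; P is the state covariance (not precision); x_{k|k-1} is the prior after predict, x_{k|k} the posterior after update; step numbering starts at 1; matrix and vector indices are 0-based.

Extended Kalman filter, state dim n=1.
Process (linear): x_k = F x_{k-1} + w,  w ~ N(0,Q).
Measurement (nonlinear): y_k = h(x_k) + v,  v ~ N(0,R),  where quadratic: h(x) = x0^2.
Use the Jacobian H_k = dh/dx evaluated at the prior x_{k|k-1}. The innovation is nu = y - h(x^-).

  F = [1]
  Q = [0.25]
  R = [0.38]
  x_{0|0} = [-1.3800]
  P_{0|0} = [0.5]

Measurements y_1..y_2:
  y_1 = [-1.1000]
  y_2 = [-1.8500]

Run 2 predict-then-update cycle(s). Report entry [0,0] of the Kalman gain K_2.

K[0,0] = -0.3999

step 1: x^-=[-1.3800]  P^-=[0.7500]  H_jac=[-2.7600]  S=[6.0932]  K=[-0.3397]  nu=[-3.0044]  x^+=[-0.3593]  P^+=[0.0468]
step 2: x^-=[-0.3593]  P^-=[0.2968]  H_jac=[-0.7187]  S=[0.5333]  K=[-0.3999]  nu=[-1.9791]  x^+=[0.4322]  P^+=[0.2115]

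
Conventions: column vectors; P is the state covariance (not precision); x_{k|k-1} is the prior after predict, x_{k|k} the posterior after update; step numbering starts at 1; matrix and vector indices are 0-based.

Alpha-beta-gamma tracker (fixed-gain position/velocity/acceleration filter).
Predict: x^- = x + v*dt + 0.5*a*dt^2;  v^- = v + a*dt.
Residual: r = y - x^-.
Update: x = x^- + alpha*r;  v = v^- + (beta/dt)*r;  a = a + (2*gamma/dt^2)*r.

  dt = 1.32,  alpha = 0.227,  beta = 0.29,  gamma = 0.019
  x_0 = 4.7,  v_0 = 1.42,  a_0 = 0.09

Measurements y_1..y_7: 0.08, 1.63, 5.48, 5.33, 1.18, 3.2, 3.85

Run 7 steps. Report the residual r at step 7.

resid = 2.2505

step 1: x_pred=6.6528  r=-6.5728  x^+=5.1608  v^+=0.0948  a^+=-0.0533
step 2: x_pred=5.2394  r=-3.6094  x^+=4.4201  v^+=-0.7686  a^+=-0.1321
step 3: x_pred=3.2904  r=2.1896  x^+=3.7875  v^+=-0.4619  a^+=-0.0843
step 4: x_pred=3.1043  r=2.2257  x^+=3.6095  v^+=-0.0842  a^+=-0.0358
step 5: x_pred=3.4672  r=-2.2872  x^+=2.9480  v^+=-0.6339  a^+=-0.0857
step 6: x_pred=2.0366  r=1.1634  x^+=2.3007  v^+=-0.4914  a^+=-0.0603
step 7: x_pred=1.5995  r=2.2505  x^+=2.1104  v^+=-0.0765  a^+=-0.0112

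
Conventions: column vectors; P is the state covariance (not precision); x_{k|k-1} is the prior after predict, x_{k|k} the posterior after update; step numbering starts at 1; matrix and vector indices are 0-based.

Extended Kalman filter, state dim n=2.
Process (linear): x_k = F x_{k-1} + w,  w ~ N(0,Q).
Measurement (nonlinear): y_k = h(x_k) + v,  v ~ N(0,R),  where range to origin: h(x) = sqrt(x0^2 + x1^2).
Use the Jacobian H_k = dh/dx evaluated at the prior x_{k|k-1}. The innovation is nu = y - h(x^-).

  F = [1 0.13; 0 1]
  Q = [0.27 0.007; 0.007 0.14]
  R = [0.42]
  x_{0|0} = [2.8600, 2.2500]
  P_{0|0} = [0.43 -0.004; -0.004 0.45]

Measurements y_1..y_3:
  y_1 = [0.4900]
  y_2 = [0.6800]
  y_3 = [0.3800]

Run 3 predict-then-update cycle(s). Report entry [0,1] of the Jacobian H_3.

step 1: x^-=[3.1525, 2.2500]  P^-=[0.7066 0.0615; 0.0615 0.5900]  H_jac=[0.8140 0.5809]  S=[1.1454]  K=[0.5333; 0.3429]  nu=[-3.3831]  x^+=[1.3483, 1.0898]  P^+=[0.3808 -0.1480; -0.1480 0.4553]
step 2: x^-=[1.4900, 1.0898]  P^-=[0.6200 -0.0818; -0.0818 0.5953]  H_jac=[0.8071 0.5904]  S=[0.9534]  K=[0.4742; 0.2993]  nu=[-1.1660]  x^+=[0.9370, 0.7408]  P^+=[0.4056 -0.2171; -0.2171 0.5099]
step 3: x^-=[1.0333, 0.7408]  P^-=[0.6278 -0.1439; -0.1439 0.6499]  H_jac=[0.8127 0.5826]  S=[0.9190]  K=[0.4640; 0.2848]  nu=[-0.8914]  x^+=[0.6197, 0.4869]  P^+=[0.4299 -0.2653; -0.2653 0.5753]

H_jac[0,1] = 0.5826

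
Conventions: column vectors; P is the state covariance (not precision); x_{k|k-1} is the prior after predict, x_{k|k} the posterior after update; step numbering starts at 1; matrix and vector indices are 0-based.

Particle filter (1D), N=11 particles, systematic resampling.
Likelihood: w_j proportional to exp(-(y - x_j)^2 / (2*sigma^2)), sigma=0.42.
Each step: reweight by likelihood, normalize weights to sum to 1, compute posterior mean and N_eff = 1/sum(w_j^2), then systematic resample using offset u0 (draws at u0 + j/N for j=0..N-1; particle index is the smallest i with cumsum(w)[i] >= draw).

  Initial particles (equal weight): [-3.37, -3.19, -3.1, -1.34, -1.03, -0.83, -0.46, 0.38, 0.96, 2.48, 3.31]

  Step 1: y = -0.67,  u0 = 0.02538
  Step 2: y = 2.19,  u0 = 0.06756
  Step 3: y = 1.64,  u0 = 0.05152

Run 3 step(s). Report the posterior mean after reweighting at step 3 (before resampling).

post_mean = -0.4600

step 1: w=[0.0000, 0.0000, 0.0000, 0.0990, 0.2447, 0.3287, 0.3119, 0.0155, 0.0002, 0.0000, 0.0000]  mean=-0.7949  Neff=3.6334  idx=[3, 4, 4, 4, 5, 5, 5, 5, 6, 6, 6]
step 2: w=[0.0000, 0.0000, 0.0000, 0.0000, 0.0009, 0.0009, 0.0009, 0.0009, 0.3321, 0.3321, 0.3321]  mean=-0.4613  Neff=3.0214  idx=[8, 8, 8, 9, 9, 9, 9, 10, 10, 10, 10]
step 3: w=[0.0909, 0.0909, 0.0909, 0.0909, 0.0909, 0.0909, 0.0909, 0.0909, 0.0909, 0.0909, 0.0909]  mean=-0.4600  Neff=11.0000  idx=[0, 1, 2, 3, 4, 5, 6, 7, 8, 9, 10]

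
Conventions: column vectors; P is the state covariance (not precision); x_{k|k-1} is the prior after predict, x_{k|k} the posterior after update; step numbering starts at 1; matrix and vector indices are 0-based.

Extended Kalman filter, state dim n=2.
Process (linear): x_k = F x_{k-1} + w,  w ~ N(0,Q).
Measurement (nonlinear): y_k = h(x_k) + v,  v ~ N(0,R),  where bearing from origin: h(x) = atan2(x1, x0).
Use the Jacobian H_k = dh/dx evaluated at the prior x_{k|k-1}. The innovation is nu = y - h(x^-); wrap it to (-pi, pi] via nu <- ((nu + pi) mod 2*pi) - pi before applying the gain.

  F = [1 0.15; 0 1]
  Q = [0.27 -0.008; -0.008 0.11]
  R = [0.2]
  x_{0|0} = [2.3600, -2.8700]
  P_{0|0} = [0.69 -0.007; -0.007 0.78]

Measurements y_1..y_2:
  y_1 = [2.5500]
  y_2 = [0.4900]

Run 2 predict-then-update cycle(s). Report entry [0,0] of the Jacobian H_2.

H_jac[0,0] = 0.2095

step 1: x^-=[1.9295, -2.8700]  P^-=[0.9754 0.1020; 0.1020 0.8900]  H_jac=[0.2400 0.1613]  S=[0.2872]  K=[0.8722; 0.5851]  nu=[-2.7543]  x^+=[-0.4729, -4.4815]  P^+=[0.7569 -0.0446; -0.0446 0.7917]
step 2: x^-=[-1.1451, -4.4815]  P^-=[1.0314 0.0662; 0.0662 0.9017]  H_jac=[0.2095 -0.0535]  S=[0.2463]  K=[0.8626; -0.1396]  nu=[2.3110]  x^+=[0.8482, -4.8042]  P^+=[0.8481 0.0958; 0.0958 0.8969]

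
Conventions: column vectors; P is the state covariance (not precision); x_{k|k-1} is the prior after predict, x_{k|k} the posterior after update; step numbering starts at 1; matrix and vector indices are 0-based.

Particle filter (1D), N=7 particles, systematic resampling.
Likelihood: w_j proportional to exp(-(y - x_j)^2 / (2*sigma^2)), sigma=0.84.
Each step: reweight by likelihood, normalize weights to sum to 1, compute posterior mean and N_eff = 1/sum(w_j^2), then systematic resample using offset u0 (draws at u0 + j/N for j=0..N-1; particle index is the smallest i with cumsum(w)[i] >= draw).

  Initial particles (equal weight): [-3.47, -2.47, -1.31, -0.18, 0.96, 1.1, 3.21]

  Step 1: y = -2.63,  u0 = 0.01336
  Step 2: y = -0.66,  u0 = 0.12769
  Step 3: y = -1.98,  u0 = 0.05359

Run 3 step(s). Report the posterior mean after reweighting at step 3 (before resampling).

step 1: w=[0.3203, 0.5185, 0.1536, 0.0075, 0.0001, 0.0000, 0.0000]  mean=-2.5946  Neff=2.5310  idx=[0, 0, 0, 1, 1, 1, 2]
step 2: w=[0.0035, 0.0035, 0.0035, 0.0937, 0.0937, 0.0937, 0.7081]  mean=-1.6592  Neff=1.8945  idx=[4, 5, 6, 6, 6, 6, 6]
step 3: w=[0.1584, 0.1584, 0.1366, 0.1366, 0.1366, 0.1366, 0.1366]  mean=-1.6775  Neff=6.9669  idx=[0, 1, 2, 3, 4, 5, 6]

post_mean = -1.6775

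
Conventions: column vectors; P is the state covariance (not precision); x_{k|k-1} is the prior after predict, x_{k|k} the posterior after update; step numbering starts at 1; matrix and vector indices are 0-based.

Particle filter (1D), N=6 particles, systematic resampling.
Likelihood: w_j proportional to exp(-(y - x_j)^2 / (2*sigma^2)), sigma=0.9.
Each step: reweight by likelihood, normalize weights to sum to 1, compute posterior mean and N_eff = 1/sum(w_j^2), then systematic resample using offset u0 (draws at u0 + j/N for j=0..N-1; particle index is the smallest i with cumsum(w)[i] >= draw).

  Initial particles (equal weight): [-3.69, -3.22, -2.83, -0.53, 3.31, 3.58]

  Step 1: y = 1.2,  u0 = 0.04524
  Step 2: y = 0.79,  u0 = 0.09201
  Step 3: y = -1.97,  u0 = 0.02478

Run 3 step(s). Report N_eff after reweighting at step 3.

N_eff = 6.0000

step 1: w=[0.0000, 0.0000, 0.0002, 0.6255, 0.2541, 0.1202]  mean=0.9394  Neff=2.1266  idx=[3, 3, 3, 3, 4, 4]
step 2: w=[0.2429, 0.2429, 0.2429, 0.2429, 0.0141, 0.0141]  mean=-0.4215  Neff=4.2289  idx=[0, 1, 1, 2, 3, 3]
step 3: w=[0.1667, 0.1667, 0.1667, 0.1667, 0.1667, 0.1667]  mean=-0.5300  Neff=6.0000  idx=[0, 1, 2, 3, 4, 5]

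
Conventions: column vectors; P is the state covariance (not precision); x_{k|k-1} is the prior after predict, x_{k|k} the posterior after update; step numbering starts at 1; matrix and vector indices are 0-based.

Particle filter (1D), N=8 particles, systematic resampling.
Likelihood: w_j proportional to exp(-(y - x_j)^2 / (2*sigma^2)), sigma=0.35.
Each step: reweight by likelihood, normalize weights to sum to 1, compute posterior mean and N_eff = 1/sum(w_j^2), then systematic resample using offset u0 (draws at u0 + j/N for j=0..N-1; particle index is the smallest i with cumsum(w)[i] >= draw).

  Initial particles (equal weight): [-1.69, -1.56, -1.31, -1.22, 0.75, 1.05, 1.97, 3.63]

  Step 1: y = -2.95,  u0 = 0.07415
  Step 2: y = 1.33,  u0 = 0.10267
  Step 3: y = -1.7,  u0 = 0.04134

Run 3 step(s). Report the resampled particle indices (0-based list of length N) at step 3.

resampled_idx = [0, 1, 2, 3, 4, 5, 6, 7]

step 1: w=[0.7940, 0.1946, 0.0088, 0.0026, 0.0000, 0.0000, 0.0000, 0.0000]  mean=-1.6601  Neff=1.4961  idx=[0, 0, 0, 0, 0, 0, 1, 1]
step 2: w=[0.0192, 0.0192, 0.0192, 0.0192, 0.0192, 0.0192, 0.4423, 0.4423]  mean=-1.5750  Neff=2.5411  idx=[5, 6, 6, 6, 7, 7, 7, 7]
step 3: w=[0.1340, 0.1237, 0.1237, 0.1237, 0.1237, 0.1237, 0.1237, 0.1237]  mean=-1.5774  Neff=7.9941  idx=[0, 1, 2, 3, 4, 5, 6, 7]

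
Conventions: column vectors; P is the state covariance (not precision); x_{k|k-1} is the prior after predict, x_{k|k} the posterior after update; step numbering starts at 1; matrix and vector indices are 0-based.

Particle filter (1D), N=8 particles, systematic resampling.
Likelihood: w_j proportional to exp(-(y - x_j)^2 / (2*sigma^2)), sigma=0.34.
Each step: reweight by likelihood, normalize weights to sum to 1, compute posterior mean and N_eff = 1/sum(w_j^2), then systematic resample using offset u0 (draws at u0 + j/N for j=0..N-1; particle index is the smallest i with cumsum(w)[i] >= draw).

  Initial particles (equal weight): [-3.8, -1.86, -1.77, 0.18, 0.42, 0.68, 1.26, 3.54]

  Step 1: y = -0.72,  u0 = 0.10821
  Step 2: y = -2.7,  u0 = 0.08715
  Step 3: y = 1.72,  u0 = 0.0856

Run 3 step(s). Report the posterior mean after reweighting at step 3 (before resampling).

step 1: w=[0.0000, 0.0786, 0.1845, 0.6537, 0.0786, 0.0045, 0.0000, 0.0000]  mean=-0.3190  Neff=2.1108  idx=[2, 2, 3, 3, 3, 3, 3, 4]
step 2: w=[0.5000, 0.5000, 0.0000, 0.0000, 0.0000, 0.0000, 0.0000, 0.0000]  mean=-1.7700  Neff=2.0000  idx=[0, 0, 0, 0, 1, 1, 1, 1]
step 3: w=[0.1250, 0.1250, 0.1250, 0.1250, 0.1250, 0.1250, 0.1250, 0.1250]  mean=-1.7700  Neff=8.0000  idx=[0, 1, 2, 3, 4, 5, 6, 7]

post_mean = -1.7700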